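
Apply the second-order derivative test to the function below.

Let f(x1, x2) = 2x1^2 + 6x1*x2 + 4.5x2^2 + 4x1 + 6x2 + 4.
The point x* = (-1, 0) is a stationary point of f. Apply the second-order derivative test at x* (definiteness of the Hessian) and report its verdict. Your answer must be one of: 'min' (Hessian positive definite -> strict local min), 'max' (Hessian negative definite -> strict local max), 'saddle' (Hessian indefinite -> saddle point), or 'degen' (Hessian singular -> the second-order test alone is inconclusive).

Compute the Hessian H = grad^2 f:
  H = [[4, 6], [6, 9]]
Verify stationarity: grad f(x*) = H x* + g = (0, 0).
Eigenvalues of H: 0, 13.
H has a zero eigenvalue (singular; positive semidefinite but not definite), so H is neither positive definite, negative definite, nor indefinite. The second-order test alone is inconclusive -> degen.
(Indeed, f is constant along the null direction of H through x*, so x* is not a strict local extremum.)

degen


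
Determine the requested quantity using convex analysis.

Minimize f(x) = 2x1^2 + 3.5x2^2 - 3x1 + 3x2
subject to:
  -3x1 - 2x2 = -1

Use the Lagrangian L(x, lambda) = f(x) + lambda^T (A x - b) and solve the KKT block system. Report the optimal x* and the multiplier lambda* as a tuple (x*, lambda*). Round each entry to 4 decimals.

Form the Lagrangian:
  L(x, lambda) = (1/2) x^T Q x + c^T x + lambda^T (A x - b)
Stationarity (grad_x L = 0): Q x + c + A^T lambda = 0.
Primal feasibility: A x = b.

This gives the KKT block system:
  [ Q   A^T ] [ x     ]   [-c ]
  [ A    0  ] [ lambda ] = [ b ]

Solving the linear system:
  x*      = (0.6456, -0.4684)
  lambda* = (-0.1392)
  f(x*)   = -1.7405

x* = (0.6456, -0.4684), lambda* = (-0.1392)


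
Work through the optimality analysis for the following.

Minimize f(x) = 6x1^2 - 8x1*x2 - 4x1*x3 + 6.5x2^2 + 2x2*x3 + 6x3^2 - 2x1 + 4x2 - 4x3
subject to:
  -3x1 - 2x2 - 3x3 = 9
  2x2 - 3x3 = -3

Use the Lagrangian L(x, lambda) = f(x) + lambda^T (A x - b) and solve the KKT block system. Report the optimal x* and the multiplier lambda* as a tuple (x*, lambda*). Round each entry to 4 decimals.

Form the Lagrangian:
  L(x, lambda) = (1/2) x^T Q x + c^T x + lambda^T (A x - b)
Stationarity (grad_x L = 0): Q x + c + A^T lambda = 0.
Primal feasibility: A x = b.

This gives the KKT block system:
  [ Q   A^T ] [ x     ]   [-c ]
  [ A    0  ] [ lambda ] = [ b ]

Solving the linear system:
  x*      = (-1.6264, -1.7802, -0.1868)
  lambda* = (-2.1758, 1.0769)
  f(x*)   = 9.8462

x* = (-1.6264, -1.7802, -0.1868), lambda* = (-2.1758, 1.0769)


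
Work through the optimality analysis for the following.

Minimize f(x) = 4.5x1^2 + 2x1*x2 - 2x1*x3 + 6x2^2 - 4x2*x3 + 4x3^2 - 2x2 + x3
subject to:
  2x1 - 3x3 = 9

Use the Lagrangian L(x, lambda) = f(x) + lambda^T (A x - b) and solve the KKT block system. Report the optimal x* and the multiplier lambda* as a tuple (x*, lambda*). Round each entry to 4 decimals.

Form the Lagrangian:
  L(x, lambda) = (1/2) x^T Q x + c^T x + lambda^T (A x - b)
Stationarity (grad_x L = 0): Q x + c + A^T lambda = 0.
Primal feasibility: A x = b.

This gives the KKT block system:
  [ Q   A^T ] [ x     ]   [-c ]
  [ A    0  ] [ lambda ] = [ b ]

Solving the linear system:
  x*      = (0.891, -0.7838, -2.406)
  lambda* = (-5.6316)
  f(x*)   = 24.9229

x* = (0.891, -0.7838, -2.406), lambda* = (-5.6316)


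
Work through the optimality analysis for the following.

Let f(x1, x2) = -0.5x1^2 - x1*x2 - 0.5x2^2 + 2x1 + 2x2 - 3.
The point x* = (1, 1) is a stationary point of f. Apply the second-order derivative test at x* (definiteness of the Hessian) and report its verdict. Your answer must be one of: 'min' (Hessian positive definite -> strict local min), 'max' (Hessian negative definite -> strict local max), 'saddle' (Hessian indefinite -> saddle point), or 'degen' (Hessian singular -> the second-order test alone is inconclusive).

Compute the Hessian H = grad^2 f:
  H = [[-1, -1], [-1, -1]]
Verify stationarity: grad f(x*) = H x* + g = (0, 0).
Eigenvalues of H: -2, 0.
H has a zero eigenvalue (singular; negative semidefinite but not definite), so H is neither positive definite, negative definite, nor indefinite. The second-order test alone is inconclusive -> degen.
(Indeed, f is constant along the null direction of H through x*, so x* is not a strict local extremum.)

degen


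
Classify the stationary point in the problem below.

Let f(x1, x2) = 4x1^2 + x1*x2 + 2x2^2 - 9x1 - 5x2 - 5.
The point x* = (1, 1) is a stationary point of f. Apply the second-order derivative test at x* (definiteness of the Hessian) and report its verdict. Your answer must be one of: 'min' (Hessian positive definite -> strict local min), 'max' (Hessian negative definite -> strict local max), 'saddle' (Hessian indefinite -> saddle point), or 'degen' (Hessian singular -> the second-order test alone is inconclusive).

Compute the Hessian H = grad^2 f:
  H = [[8, 1], [1, 4]]
Verify stationarity: grad f(x*) = H x* + g = (0, 0).
Eigenvalues of H: 3.7639, 8.2361.
Both eigenvalues > 0, so H is positive definite -> x* is a strict local min.

min


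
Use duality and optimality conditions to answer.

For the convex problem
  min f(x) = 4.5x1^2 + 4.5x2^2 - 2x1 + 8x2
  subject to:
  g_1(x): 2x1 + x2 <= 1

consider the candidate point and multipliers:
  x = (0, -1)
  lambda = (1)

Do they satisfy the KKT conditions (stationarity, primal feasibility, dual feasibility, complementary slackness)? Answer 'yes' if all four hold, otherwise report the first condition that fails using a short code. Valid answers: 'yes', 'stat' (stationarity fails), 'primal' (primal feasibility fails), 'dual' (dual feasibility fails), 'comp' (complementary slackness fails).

Gradient of f: grad f(x) = Q x + c = (-2, -1)
Constraint values g_i(x) = a_i^T x - b_i:
  g_1((0, -1)) = -2
Stationarity residual: grad f(x) + sum_i lambda_i a_i = (0, 0)
  -> stationarity OK
Primal feasibility (all g_i <= 0): OK
Dual feasibility (all lambda_i >= 0): OK
Complementary slackness (lambda_i * g_i(x) = 0 for all i): FAILS

Verdict: the first failing condition is complementary_slackness -> comp.

comp


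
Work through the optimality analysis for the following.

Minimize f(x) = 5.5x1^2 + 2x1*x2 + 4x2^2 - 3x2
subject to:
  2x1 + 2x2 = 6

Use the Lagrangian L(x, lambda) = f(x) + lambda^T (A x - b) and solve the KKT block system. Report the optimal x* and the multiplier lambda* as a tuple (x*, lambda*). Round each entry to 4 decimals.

Form the Lagrangian:
  L(x, lambda) = (1/2) x^T Q x + c^T x + lambda^T (A x - b)
Stationarity (grad_x L = 0): Q x + c + A^T lambda = 0.
Primal feasibility: A x = b.

This gives the KKT block system:
  [ Q   A^T ] [ x     ]   [-c ]
  [ A    0  ] [ lambda ] = [ b ]

Solving the linear system:
  x*      = (1, 2)
  lambda* = (-7.5)
  f(x*)   = 19.5

x* = (1, 2), lambda* = (-7.5)


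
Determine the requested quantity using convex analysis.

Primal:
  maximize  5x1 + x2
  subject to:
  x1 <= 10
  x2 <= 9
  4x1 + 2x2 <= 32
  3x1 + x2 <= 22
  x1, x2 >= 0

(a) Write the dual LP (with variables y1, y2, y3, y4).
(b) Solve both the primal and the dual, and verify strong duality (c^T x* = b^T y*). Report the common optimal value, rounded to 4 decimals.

The standard primal-dual pair for 'max c^T x s.t. A x <= b, x >= 0' is:
  Dual:  min b^T y  s.t.  A^T y >= c,  y >= 0.

So the dual LP is:
  minimize  10y1 + 9y2 + 32y3 + 22y4
  subject to:
    y1 + 4y3 + 3y4 >= 5
    y2 + 2y3 + y4 >= 1
    y1, y2, y3, y4 >= 0

Solving the primal: x* = (7.3333, 0).
  primal value c^T x* = 36.6667.
Solving the dual: y* = (0, 0, 0, 1.6667).
  dual value b^T y* = 36.6667.
Strong duality: c^T x* = b^T y*. Confirmed.

36.6667


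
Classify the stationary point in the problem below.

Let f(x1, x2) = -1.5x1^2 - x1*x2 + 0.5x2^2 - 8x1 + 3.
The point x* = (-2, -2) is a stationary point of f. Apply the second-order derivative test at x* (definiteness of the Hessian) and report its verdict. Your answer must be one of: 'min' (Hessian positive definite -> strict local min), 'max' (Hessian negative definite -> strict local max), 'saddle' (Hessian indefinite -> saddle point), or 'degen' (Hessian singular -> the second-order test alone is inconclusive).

Compute the Hessian H = grad^2 f:
  H = [[-3, -1], [-1, 1]]
Verify stationarity: grad f(x*) = H x* + g = (0, 0).
Eigenvalues of H: -3.2361, 1.2361.
Eigenvalues have mixed signs, so H is indefinite -> x* is a saddle point.

saddle


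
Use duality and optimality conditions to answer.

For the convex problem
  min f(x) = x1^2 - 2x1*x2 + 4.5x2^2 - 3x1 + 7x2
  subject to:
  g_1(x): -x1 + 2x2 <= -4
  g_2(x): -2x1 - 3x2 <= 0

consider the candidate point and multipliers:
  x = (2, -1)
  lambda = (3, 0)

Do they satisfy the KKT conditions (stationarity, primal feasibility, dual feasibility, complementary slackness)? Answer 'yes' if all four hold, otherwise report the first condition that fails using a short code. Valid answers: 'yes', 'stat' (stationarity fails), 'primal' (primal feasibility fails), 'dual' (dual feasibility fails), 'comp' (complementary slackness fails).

Gradient of f: grad f(x) = Q x + c = (3, -6)
Constraint values g_i(x) = a_i^T x - b_i:
  g_1((2, -1)) = 0
  g_2((2, -1)) = -1
Stationarity residual: grad f(x) + sum_i lambda_i a_i = (0, 0)
  -> stationarity OK
Primal feasibility (all g_i <= 0): OK
Dual feasibility (all lambda_i >= 0): OK
Complementary slackness (lambda_i * g_i(x) = 0 for all i): OK

Verdict: yes, KKT holds.

yes


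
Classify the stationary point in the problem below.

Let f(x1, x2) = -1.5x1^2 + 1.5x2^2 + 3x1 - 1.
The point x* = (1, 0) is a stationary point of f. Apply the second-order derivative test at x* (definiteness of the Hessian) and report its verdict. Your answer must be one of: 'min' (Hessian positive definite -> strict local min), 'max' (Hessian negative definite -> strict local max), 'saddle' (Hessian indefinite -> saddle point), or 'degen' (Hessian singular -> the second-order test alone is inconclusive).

Compute the Hessian H = grad^2 f:
  H = [[-3, 0], [0, 3]]
Verify stationarity: grad f(x*) = H x* + g = (0, 0).
Eigenvalues of H: -3, 3.
Eigenvalues have mixed signs, so H is indefinite -> x* is a saddle point.

saddle


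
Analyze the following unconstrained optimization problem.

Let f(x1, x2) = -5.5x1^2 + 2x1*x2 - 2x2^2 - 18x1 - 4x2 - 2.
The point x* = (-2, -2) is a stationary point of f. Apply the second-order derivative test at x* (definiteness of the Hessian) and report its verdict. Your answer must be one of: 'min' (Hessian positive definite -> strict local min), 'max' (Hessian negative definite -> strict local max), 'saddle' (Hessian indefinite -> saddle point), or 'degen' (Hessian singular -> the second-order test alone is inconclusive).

Compute the Hessian H = grad^2 f:
  H = [[-11, 2], [2, -4]]
Verify stationarity: grad f(x*) = H x* + g = (0, 0).
Eigenvalues of H: -11.5311, -3.4689.
Both eigenvalues < 0, so H is negative definite -> x* is a strict local max.

max


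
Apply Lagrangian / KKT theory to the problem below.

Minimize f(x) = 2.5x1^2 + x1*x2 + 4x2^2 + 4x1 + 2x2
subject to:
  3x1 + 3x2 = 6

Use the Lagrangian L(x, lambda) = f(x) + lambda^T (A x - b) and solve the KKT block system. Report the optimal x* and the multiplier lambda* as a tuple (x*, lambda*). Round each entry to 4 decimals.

Form the Lagrangian:
  L(x, lambda) = (1/2) x^T Q x + c^T x + lambda^T (A x - b)
Stationarity (grad_x L = 0): Q x + c + A^T lambda = 0.
Primal feasibility: A x = b.

This gives the KKT block system:
  [ Q   A^T ] [ x     ]   [-c ]
  [ A    0  ] [ lambda ] = [ b ]

Solving the linear system:
  x*      = (1.0909, 0.9091)
  lambda* = (-3.4545)
  f(x*)   = 13.4545

x* = (1.0909, 0.9091), lambda* = (-3.4545)


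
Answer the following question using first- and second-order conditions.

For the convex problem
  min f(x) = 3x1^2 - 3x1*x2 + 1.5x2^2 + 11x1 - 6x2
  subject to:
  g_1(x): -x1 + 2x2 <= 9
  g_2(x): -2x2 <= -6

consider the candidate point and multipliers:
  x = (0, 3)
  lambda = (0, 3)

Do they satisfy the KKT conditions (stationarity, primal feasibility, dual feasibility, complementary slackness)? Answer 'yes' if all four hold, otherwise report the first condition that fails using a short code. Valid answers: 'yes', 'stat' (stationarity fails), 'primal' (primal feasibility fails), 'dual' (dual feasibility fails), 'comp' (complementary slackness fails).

Gradient of f: grad f(x) = Q x + c = (2, 3)
Constraint values g_i(x) = a_i^T x - b_i:
  g_1((0, 3)) = -3
  g_2((0, 3)) = 0
Stationarity residual: grad f(x) + sum_i lambda_i a_i = (2, -3)
  -> stationarity FAILS
Primal feasibility (all g_i <= 0): OK
Dual feasibility (all lambda_i >= 0): OK
Complementary slackness (lambda_i * g_i(x) = 0 for all i): OK

Verdict: the first failing condition is stationarity -> stat.

stat


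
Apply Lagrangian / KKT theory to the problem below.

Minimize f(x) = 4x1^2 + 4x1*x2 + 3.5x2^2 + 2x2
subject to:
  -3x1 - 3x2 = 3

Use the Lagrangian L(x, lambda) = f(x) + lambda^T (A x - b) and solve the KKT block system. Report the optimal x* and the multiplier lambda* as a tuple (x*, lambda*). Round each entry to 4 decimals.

Form the Lagrangian:
  L(x, lambda) = (1/2) x^T Q x + c^T x + lambda^T (A x - b)
Stationarity (grad_x L = 0): Q x + c + A^T lambda = 0.
Primal feasibility: A x = b.

This gives the KKT block system:
  [ Q   A^T ] [ x     ]   [-c ]
  [ A    0  ] [ lambda ] = [ b ]

Solving the linear system:
  x*      = (-0.1429, -0.8571)
  lambda* = (-1.5238)
  f(x*)   = 1.4286

x* = (-0.1429, -0.8571), lambda* = (-1.5238)


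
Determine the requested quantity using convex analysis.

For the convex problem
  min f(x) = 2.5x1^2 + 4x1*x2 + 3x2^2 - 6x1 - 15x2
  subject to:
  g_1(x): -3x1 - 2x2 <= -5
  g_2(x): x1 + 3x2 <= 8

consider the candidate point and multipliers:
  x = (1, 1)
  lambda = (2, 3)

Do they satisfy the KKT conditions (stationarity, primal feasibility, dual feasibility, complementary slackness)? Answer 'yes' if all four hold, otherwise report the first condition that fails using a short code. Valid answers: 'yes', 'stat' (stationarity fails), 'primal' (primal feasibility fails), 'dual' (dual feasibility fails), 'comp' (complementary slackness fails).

Gradient of f: grad f(x) = Q x + c = (3, -5)
Constraint values g_i(x) = a_i^T x - b_i:
  g_1((1, 1)) = 0
  g_2((1, 1)) = -4
Stationarity residual: grad f(x) + sum_i lambda_i a_i = (0, 0)
  -> stationarity OK
Primal feasibility (all g_i <= 0): OK
Dual feasibility (all lambda_i >= 0): OK
Complementary slackness (lambda_i * g_i(x) = 0 for all i): FAILS

Verdict: the first failing condition is complementary_slackness -> comp.

comp


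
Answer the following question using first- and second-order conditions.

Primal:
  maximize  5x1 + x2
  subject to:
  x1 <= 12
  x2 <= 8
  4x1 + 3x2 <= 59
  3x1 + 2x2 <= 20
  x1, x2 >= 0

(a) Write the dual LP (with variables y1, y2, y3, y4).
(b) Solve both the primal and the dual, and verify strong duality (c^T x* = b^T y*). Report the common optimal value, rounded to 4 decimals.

The standard primal-dual pair for 'max c^T x s.t. A x <= b, x >= 0' is:
  Dual:  min b^T y  s.t.  A^T y >= c,  y >= 0.

So the dual LP is:
  minimize  12y1 + 8y2 + 59y3 + 20y4
  subject to:
    y1 + 4y3 + 3y4 >= 5
    y2 + 3y3 + 2y4 >= 1
    y1, y2, y3, y4 >= 0

Solving the primal: x* = (6.6667, 0).
  primal value c^T x* = 33.3333.
Solving the dual: y* = (0, 0, 0, 1.6667).
  dual value b^T y* = 33.3333.
Strong duality: c^T x* = b^T y*. Confirmed.

33.3333


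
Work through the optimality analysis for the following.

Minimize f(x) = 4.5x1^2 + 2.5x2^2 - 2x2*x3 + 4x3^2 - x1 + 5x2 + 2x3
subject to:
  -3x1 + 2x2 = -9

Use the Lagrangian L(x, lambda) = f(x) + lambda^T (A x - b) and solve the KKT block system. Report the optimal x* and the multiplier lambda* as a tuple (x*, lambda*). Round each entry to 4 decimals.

Form the Lagrangian:
  L(x, lambda) = (1/2) x^T Q x + c^T x + lambda^T (A x - b)
Stationarity (grad_x L = 0): Q x + c + A^T lambda = 0.
Primal feasibility: A x = b.

This gives the KKT block system:
  [ Q   A^T ] [ x     ]   [-c ]
  [ A    0  ] [ lambda ] = [ b ]

Solving the linear system:
  x*      = (1.2092, -2.6863, -0.9216)
  lambda* = (3.2941)
  f(x*)   = 6.5817

x* = (1.2092, -2.6863, -0.9216), lambda* = (3.2941)


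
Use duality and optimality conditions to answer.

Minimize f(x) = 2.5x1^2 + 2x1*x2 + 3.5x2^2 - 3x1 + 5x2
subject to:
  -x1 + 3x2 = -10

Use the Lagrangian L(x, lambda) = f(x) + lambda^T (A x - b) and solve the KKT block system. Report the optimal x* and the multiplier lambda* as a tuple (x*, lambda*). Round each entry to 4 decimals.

Form the Lagrangian:
  L(x, lambda) = (1/2) x^T Q x + c^T x + lambda^T (A x - b)
Stationarity (grad_x L = 0): Q x + c + A^T lambda = 0.
Primal feasibility: A x = b.

This gives the KKT block system:
  [ Q   A^T ] [ x     ]   [-c ]
  [ A    0  ] [ lambda ] = [ b ]

Solving the linear system:
  x*      = (2.2188, -2.5938)
  lambda* = (2.9063)
  f(x*)   = 4.7188

x* = (2.2188, -2.5938), lambda* = (2.9063)


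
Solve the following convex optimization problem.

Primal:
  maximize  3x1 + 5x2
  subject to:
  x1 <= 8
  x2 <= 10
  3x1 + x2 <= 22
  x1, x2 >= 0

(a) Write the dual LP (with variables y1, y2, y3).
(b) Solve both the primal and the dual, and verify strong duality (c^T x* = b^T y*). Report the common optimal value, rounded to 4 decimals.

The standard primal-dual pair for 'max c^T x s.t. A x <= b, x >= 0' is:
  Dual:  min b^T y  s.t.  A^T y >= c,  y >= 0.

So the dual LP is:
  minimize  8y1 + 10y2 + 22y3
  subject to:
    y1 + 3y3 >= 3
    y2 + y3 >= 5
    y1, y2, y3 >= 0

Solving the primal: x* = (4, 10).
  primal value c^T x* = 62.
Solving the dual: y* = (0, 4, 1).
  dual value b^T y* = 62.
Strong duality: c^T x* = b^T y*. Confirmed.

62


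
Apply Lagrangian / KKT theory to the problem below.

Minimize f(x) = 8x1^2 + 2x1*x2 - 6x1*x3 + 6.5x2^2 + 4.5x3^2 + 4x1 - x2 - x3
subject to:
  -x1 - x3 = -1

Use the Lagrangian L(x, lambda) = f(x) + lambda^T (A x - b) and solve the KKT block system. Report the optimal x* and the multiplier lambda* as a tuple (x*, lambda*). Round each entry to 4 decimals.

Form the Lagrangian:
  L(x, lambda) = (1/2) x^T Q x + c^T x + lambda^T (A x - b)
Stationarity (grad_x L = 0): Q x + c + A^T lambda = 0.
Primal feasibility: A x = b.

This gives the KKT block system:
  [ Q   A^T ] [ x     ]   [-c ]
  [ A    0  ] [ lambda ] = [ b ]

Solving the linear system:
  x*      = (0.2683, 0.0356, 0.7317)
  lambda* = (3.9748)
  f(x*)   = 2.1405

x* = (0.2683, 0.0356, 0.7317), lambda* = (3.9748)


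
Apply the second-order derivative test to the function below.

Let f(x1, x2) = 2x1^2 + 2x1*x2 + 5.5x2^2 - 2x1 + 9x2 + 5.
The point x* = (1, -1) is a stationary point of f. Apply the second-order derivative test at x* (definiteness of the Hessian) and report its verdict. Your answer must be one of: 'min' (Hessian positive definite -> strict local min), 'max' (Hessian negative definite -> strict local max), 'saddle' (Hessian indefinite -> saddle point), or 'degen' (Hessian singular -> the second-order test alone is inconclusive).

Compute the Hessian H = grad^2 f:
  H = [[4, 2], [2, 11]]
Verify stationarity: grad f(x*) = H x* + g = (0, 0).
Eigenvalues of H: 3.4689, 11.5311.
Both eigenvalues > 0, so H is positive definite -> x* is a strict local min.

min


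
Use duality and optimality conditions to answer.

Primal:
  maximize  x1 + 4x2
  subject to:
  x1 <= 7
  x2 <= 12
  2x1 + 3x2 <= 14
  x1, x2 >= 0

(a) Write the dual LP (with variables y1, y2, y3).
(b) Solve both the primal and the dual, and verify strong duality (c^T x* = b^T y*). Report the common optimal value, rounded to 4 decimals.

The standard primal-dual pair for 'max c^T x s.t. A x <= b, x >= 0' is:
  Dual:  min b^T y  s.t.  A^T y >= c,  y >= 0.

So the dual LP is:
  minimize  7y1 + 12y2 + 14y3
  subject to:
    y1 + 2y3 >= 1
    y2 + 3y3 >= 4
    y1, y2, y3 >= 0

Solving the primal: x* = (0, 4.6667).
  primal value c^T x* = 18.6667.
Solving the dual: y* = (0, 0, 1.3333).
  dual value b^T y* = 18.6667.
Strong duality: c^T x* = b^T y*. Confirmed.

18.6667


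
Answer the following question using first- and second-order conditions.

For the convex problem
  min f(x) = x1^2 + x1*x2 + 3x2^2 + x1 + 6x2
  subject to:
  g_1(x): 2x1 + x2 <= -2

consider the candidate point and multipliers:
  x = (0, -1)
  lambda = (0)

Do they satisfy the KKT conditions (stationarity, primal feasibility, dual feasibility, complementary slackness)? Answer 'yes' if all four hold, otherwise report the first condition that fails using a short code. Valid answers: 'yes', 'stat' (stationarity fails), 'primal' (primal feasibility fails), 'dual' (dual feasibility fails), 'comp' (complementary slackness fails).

Gradient of f: grad f(x) = Q x + c = (0, 0)
Constraint values g_i(x) = a_i^T x - b_i:
  g_1((0, -1)) = 1
Stationarity residual: grad f(x) + sum_i lambda_i a_i = (0, 0)
  -> stationarity OK
Primal feasibility (all g_i <= 0): FAILS
Dual feasibility (all lambda_i >= 0): OK
Complementary slackness (lambda_i * g_i(x) = 0 for all i): OK

Verdict: the first failing condition is primal_feasibility -> primal.

primal


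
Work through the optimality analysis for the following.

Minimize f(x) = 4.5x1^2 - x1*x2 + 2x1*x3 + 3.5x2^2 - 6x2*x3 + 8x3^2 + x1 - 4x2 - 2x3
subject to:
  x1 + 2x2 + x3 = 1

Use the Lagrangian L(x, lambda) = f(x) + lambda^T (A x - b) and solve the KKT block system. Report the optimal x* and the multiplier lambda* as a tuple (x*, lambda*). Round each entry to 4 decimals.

Form the Lagrangian:
  L(x, lambda) = (1/2) x^T Q x + c^T x + lambda^T (A x - b)
Stationarity (grad_x L = 0): Q x + c + A^T lambda = 0.
Primal feasibility: A x = b.

This gives the KKT block system:
  [ Q   A^T ] [ x     ]   [-c ]
  [ A    0  ] [ lambda ] = [ b ]

Solving the linear system:
  x*      = (-0.2307, 0.4801, 0.2704)
  lambda* = (1.0155)
  f(x*)   = -1.8538

x* = (-0.2307, 0.4801, 0.2704), lambda* = (1.0155)


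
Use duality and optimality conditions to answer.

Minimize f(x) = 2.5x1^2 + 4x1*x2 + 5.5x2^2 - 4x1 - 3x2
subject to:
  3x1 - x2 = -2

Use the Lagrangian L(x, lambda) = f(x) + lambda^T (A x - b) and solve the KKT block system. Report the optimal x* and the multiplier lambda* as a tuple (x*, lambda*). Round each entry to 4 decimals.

Form the Lagrangian:
  L(x, lambda) = (1/2) x^T Q x + c^T x + lambda^T (A x - b)
Stationarity (grad_x L = 0): Q x + c + A^T lambda = 0.
Primal feasibility: A x = b.

This gives the KKT block system:
  [ Q   A^T ] [ x     ]   [-c ]
  [ A    0  ] [ lambda ] = [ b ]

Solving the linear system:
  x*      = (-0.4766, 0.5703)
  lambda* = (1.3672)
  f(x*)   = 1.4648

x* = (-0.4766, 0.5703), lambda* = (1.3672)


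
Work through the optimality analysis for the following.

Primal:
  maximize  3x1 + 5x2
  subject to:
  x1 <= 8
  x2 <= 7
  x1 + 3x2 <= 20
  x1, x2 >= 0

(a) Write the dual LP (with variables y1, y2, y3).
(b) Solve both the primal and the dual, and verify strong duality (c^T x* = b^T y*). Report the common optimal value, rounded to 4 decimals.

The standard primal-dual pair for 'max c^T x s.t. A x <= b, x >= 0' is:
  Dual:  min b^T y  s.t.  A^T y >= c,  y >= 0.

So the dual LP is:
  minimize  8y1 + 7y2 + 20y3
  subject to:
    y1 + y3 >= 3
    y2 + 3y3 >= 5
    y1, y2, y3 >= 0

Solving the primal: x* = (8, 4).
  primal value c^T x* = 44.
Solving the dual: y* = (1.3333, 0, 1.6667).
  dual value b^T y* = 44.
Strong duality: c^T x* = b^T y*. Confirmed.

44


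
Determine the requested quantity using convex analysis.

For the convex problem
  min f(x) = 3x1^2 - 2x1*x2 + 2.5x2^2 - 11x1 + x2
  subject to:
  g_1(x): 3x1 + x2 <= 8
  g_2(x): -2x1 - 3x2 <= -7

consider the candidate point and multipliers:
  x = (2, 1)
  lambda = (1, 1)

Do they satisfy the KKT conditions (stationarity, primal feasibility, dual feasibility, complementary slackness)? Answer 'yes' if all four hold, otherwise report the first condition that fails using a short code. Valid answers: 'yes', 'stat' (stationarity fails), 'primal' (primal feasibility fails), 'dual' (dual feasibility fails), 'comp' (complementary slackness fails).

Gradient of f: grad f(x) = Q x + c = (-1, 2)
Constraint values g_i(x) = a_i^T x - b_i:
  g_1((2, 1)) = -1
  g_2((2, 1)) = 0
Stationarity residual: grad f(x) + sum_i lambda_i a_i = (0, 0)
  -> stationarity OK
Primal feasibility (all g_i <= 0): OK
Dual feasibility (all lambda_i >= 0): OK
Complementary slackness (lambda_i * g_i(x) = 0 for all i): FAILS

Verdict: the first failing condition is complementary_slackness -> comp.

comp


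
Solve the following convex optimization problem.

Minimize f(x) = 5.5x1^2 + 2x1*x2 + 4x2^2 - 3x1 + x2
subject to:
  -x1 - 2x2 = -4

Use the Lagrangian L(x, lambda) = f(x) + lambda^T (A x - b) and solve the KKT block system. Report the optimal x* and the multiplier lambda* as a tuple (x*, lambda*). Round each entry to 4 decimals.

Form the Lagrangian:
  L(x, lambda) = (1/2) x^T Q x + c^T x + lambda^T (A x - b)
Stationarity (grad_x L = 0): Q x + c + A^T lambda = 0.
Primal feasibility: A x = b.

This gives the KKT block system:
  [ Q   A^T ] [ x     ]   [-c ]
  [ A    0  ] [ lambda ] = [ b ]

Solving the linear system:
  x*      = (0.6818, 1.6591)
  lambda* = (7.8182)
  f(x*)   = 15.4432

x* = (0.6818, 1.6591), lambda* = (7.8182)


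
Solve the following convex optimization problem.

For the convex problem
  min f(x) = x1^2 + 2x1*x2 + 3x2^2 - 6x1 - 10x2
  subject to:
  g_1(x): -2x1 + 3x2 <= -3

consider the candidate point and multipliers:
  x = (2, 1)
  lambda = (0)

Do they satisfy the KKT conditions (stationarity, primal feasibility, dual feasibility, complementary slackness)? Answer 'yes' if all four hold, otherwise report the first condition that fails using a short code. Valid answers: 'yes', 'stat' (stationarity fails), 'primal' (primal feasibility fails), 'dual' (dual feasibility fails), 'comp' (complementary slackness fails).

Gradient of f: grad f(x) = Q x + c = (0, 0)
Constraint values g_i(x) = a_i^T x - b_i:
  g_1((2, 1)) = 2
Stationarity residual: grad f(x) + sum_i lambda_i a_i = (0, 0)
  -> stationarity OK
Primal feasibility (all g_i <= 0): FAILS
Dual feasibility (all lambda_i >= 0): OK
Complementary slackness (lambda_i * g_i(x) = 0 for all i): OK

Verdict: the first failing condition is primal_feasibility -> primal.

primal


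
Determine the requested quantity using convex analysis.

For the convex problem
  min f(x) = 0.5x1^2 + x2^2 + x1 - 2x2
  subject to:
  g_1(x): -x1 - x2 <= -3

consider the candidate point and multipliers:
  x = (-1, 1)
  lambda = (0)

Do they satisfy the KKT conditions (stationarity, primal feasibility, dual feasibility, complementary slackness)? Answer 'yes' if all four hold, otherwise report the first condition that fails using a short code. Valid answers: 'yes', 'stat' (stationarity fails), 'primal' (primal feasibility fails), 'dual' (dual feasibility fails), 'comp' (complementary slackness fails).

Gradient of f: grad f(x) = Q x + c = (0, 0)
Constraint values g_i(x) = a_i^T x - b_i:
  g_1((-1, 1)) = 3
Stationarity residual: grad f(x) + sum_i lambda_i a_i = (0, 0)
  -> stationarity OK
Primal feasibility (all g_i <= 0): FAILS
Dual feasibility (all lambda_i >= 0): OK
Complementary slackness (lambda_i * g_i(x) = 0 for all i): OK

Verdict: the first failing condition is primal_feasibility -> primal.

primal


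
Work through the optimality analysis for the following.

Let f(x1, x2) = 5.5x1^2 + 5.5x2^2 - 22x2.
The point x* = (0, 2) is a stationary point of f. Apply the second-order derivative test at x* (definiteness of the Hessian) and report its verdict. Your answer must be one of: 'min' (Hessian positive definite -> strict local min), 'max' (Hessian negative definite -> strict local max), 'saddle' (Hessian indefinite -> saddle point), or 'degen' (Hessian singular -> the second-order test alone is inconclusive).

Compute the Hessian H = grad^2 f:
  H = [[11, 0], [0, 11]]
Verify stationarity: grad f(x*) = H x* + g = (0, 0).
Eigenvalues of H: 11, 11.
Both eigenvalues > 0, so H is positive definite -> x* is a strict local min.

min


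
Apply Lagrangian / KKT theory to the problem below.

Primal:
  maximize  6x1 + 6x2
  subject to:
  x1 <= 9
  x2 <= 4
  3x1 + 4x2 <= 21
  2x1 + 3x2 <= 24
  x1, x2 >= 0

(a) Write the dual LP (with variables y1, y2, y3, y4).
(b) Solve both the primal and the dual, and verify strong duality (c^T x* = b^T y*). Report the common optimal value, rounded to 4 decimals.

The standard primal-dual pair for 'max c^T x s.t. A x <= b, x >= 0' is:
  Dual:  min b^T y  s.t.  A^T y >= c,  y >= 0.

So the dual LP is:
  minimize  9y1 + 4y2 + 21y3 + 24y4
  subject to:
    y1 + 3y3 + 2y4 >= 6
    y2 + 4y3 + 3y4 >= 6
    y1, y2, y3, y4 >= 0

Solving the primal: x* = (7, 0).
  primal value c^T x* = 42.
Solving the dual: y* = (0, 0, 2, 0).
  dual value b^T y* = 42.
Strong duality: c^T x* = b^T y*. Confirmed.

42


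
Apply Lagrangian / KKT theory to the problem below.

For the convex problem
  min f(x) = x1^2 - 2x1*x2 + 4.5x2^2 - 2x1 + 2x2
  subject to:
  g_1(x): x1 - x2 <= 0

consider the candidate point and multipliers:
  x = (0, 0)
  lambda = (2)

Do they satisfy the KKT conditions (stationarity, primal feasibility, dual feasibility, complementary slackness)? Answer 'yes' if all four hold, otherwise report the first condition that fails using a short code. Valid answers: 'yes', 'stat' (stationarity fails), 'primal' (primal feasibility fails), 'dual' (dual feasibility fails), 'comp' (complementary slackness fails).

Gradient of f: grad f(x) = Q x + c = (-2, 2)
Constraint values g_i(x) = a_i^T x - b_i:
  g_1((0, 0)) = 0
Stationarity residual: grad f(x) + sum_i lambda_i a_i = (0, 0)
  -> stationarity OK
Primal feasibility (all g_i <= 0): OK
Dual feasibility (all lambda_i >= 0): OK
Complementary slackness (lambda_i * g_i(x) = 0 for all i): OK

Verdict: yes, KKT holds.

yes


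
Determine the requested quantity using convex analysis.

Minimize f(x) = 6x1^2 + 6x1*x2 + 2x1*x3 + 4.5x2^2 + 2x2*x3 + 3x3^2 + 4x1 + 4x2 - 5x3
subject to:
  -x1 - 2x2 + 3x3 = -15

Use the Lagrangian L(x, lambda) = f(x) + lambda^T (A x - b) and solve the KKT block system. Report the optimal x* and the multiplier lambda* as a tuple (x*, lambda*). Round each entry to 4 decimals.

Form the Lagrangian:
  L(x, lambda) = (1/2) x^T Q x + c^T x + lambda^T (A x - b)
Stationarity (grad_x L = 0): Q x + c + A^T lambda = 0.
Primal feasibility: A x = b.

This gives the KKT block system:
  [ Q   A^T ] [ x     ]   [-c ]
  [ A    0  ] [ lambda ] = [ b ]

Solving the linear system:
  x*      = (-0.181, 2.1644, -3.6174)
  lambda* = (7.5793)
  f(x*)   = 69.8547

x* = (-0.181, 2.1644, -3.6174), lambda* = (7.5793)


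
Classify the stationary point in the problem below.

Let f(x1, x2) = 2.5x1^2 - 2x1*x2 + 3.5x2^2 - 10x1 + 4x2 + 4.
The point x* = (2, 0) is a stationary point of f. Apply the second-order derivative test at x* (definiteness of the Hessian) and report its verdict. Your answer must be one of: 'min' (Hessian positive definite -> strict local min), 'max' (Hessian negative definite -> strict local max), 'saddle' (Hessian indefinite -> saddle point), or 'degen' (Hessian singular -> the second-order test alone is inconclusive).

Compute the Hessian H = grad^2 f:
  H = [[5, -2], [-2, 7]]
Verify stationarity: grad f(x*) = H x* + g = (0, 0).
Eigenvalues of H: 3.7639, 8.2361.
Both eigenvalues > 0, so H is positive definite -> x* is a strict local min.

min


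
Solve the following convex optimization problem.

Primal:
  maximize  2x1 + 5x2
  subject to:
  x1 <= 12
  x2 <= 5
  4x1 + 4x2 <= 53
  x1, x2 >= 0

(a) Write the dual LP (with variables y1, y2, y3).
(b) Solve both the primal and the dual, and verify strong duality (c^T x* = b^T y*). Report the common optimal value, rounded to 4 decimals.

The standard primal-dual pair for 'max c^T x s.t. A x <= b, x >= 0' is:
  Dual:  min b^T y  s.t.  A^T y >= c,  y >= 0.

So the dual LP is:
  minimize  12y1 + 5y2 + 53y3
  subject to:
    y1 + 4y3 >= 2
    y2 + 4y3 >= 5
    y1, y2, y3 >= 0

Solving the primal: x* = (8.25, 5).
  primal value c^T x* = 41.5.
Solving the dual: y* = (0, 3, 0.5).
  dual value b^T y* = 41.5.
Strong duality: c^T x* = b^T y*. Confirmed.

41.5


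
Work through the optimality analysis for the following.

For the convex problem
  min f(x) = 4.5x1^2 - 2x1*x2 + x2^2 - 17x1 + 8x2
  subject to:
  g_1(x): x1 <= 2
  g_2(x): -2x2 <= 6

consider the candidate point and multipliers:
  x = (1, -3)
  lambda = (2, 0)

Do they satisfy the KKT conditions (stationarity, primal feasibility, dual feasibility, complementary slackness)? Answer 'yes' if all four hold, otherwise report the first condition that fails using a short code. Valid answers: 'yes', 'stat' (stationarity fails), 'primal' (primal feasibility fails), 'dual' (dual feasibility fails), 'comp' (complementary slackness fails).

Gradient of f: grad f(x) = Q x + c = (-2, 0)
Constraint values g_i(x) = a_i^T x - b_i:
  g_1((1, -3)) = -1
  g_2((1, -3)) = 0
Stationarity residual: grad f(x) + sum_i lambda_i a_i = (0, 0)
  -> stationarity OK
Primal feasibility (all g_i <= 0): OK
Dual feasibility (all lambda_i >= 0): OK
Complementary slackness (lambda_i * g_i(x) = 0 for all i): FAILS

Verdict: the first failing condition is complementary_slackness -> comp.

comp


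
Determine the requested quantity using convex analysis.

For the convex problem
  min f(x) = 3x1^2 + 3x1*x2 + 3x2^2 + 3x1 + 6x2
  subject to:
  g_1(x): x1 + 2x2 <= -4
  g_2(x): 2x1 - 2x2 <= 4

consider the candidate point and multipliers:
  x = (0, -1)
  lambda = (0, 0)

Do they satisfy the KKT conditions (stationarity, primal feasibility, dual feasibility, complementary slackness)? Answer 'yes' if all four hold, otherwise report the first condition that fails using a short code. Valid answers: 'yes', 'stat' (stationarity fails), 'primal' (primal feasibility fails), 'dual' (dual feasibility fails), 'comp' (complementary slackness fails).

Gradient of f: grad f(x) = Q x + c = (0, 0)
Constraint values g_i(x) = a_i^T x - b_i:
  g_1((0, -1)) = 2
  g_2((0, -1)) = -2
Stationarity residual: grad f(x) + sum_i lambda_i a_i = (0, 0)
  -> stationarity OK
Primal feasibility (all g_i <= 0): FAILS
Dual feasibility (all lambda_i >= 0): OK
Complementary slackness (lambda_i * g_i(x) = 0 for all i): OK

Verdict: the first failing condition is primal_feasibility -> primal.

primal


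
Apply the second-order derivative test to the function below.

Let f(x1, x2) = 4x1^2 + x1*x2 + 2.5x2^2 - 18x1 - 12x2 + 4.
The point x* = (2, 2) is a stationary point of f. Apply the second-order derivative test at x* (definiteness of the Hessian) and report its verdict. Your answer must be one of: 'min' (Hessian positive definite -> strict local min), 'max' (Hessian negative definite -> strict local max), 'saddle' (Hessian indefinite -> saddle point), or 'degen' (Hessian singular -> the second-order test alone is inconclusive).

Compute the Hessian H = grad^2 f:
  H = [[8, 1], [1, 5]]
Verify stationarity: grad f(x*) = H x* + g = (0, 0).
Eigenvalues of H: 4.6972, 8.3028.
Both eigenvalues > 0, so H is positive definite -> x* is a strict local min.

min


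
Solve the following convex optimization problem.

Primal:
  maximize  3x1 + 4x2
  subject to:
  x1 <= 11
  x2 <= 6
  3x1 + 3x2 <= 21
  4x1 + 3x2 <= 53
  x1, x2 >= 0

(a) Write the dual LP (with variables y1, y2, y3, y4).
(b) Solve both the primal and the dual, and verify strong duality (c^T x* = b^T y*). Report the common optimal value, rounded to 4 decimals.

The standard primal-dual pair for 'max c^T x s.t. A x <= b, x >= 0' is:
  Dual:  min b^T y  s.t.  A^T y >= c,  y >= 0.

So the dual LP is:
  minimize  11y1 + 6y2 + 21y3 + 53y4
  subject to:
    y1 + 3y3 + 4y4 >= 3
    y2 + 3y3 + 3y4 >= 4
    y1, y2, y3, y4 >= 0

Solving the primal: x* = (1, 6).
  primal value c^T x* = 27.
Solving the dual: y* = (0, 1, 1, 0).
  dual value b^T y* = 27.
Strong duality: c^T x* = b^T y*. Confirmed.

27


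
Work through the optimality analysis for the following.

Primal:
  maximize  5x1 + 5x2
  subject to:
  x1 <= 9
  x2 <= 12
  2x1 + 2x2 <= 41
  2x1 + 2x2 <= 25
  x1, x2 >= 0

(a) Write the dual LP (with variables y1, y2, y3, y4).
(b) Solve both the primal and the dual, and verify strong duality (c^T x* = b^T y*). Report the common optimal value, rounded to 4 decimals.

The standard primal-dual pair for 'max c^T x s.t. A x <= b, x >= 0' is:
  Dual:  min b^T y  s.t.  A^T y >= c,  y >= 0.

So the dual LP is:
  minimize  9y1 + 12y2 + 41y3 + 25y4
  subject to:
    y1 + 2y3 + 2y4 >= 5
    y2 + 2y3 + 2y4 >= 5
    y1, y2, y3, y4 >= 0

Solving the primal: x* = (0.5, 12).
  primal value c^T x* = 62.5.
Solving the dual: y* = (0, 0, 0, 2.5).
  dual value b^T y* = 62.5.
Strong duality: c^T x* = b^T y*. Confirmed.

62.5


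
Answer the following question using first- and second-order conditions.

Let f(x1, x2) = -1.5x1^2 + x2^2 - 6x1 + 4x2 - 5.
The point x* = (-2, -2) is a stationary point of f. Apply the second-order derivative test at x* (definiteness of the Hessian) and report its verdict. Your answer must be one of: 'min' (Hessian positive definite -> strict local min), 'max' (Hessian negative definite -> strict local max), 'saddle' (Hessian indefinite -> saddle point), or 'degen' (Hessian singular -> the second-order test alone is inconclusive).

Compute the Hessian H = grad^2 f:
  H = [[-3, 0], [0, 2]]
Verify stationarity: grad f(x*) = H x* + g = (0, 0).
Eigenvalues of H: -3, 2.
Eigenvalues have mixed signs, so H is indefinite -> x* is a saddle point.

saddle


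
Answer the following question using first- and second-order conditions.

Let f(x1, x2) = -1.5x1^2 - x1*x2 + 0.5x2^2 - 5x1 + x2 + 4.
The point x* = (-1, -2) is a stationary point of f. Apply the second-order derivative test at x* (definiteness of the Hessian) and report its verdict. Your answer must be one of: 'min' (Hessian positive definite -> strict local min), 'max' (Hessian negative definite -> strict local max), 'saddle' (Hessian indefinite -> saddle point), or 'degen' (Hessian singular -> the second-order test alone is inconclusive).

Compute the Hessian H = grad^2 f:
  H = [[-3, -1], [-1, 1]]
Verify stationarity: grad f(x*) = H x* + g = (0, 0).
Eigenvalues of H: -3.2361, 1.2361.
Eigenvalues have mixed signs, so H is indefinite -> x* is a saddle point.

saddle


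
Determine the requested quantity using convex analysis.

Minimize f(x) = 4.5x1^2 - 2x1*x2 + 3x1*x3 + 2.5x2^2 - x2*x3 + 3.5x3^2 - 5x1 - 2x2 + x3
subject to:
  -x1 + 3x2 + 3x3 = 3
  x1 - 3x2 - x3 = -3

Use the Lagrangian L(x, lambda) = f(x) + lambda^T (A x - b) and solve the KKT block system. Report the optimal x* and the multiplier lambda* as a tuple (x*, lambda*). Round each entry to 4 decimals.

Form the Lagrangian:
  L(x, lambda) = (1/2) x^T Q x + c^T x + lambda^T (A x - b)
Stationarity (grad_x L = 0): Q x + c + A^T lambda = 0.
Primal feasibility: A x = b.

This gives the KKT block system:
  [ Q   A^T ] [ x     ]   [-c ]
  [ A    0  ] [ lambda ] = [ b ]

Solving the linear system:
  x*      = (0.7297, 1.2432, 0)
  lambda* = (-0.5135, 0.4054)
  f(x*)   = -1.6892

x* = (0.7297, 1.2432, 0), lambda* = (-0.5135, 0.4054)


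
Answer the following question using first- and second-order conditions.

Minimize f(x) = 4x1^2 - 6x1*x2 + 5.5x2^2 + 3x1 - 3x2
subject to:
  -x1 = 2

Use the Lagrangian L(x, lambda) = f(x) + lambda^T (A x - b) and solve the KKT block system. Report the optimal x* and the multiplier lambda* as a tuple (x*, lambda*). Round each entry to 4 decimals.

Form the Lagrangian:
  L(x, lambda) = (1/2) x^T Q x + c^T x + lambda^T (A x - b)
Stationarity (grad_x L = 0): Q x + c + A^T lambda = 0.
Primal feasibility: A x = b.

This gives the KKT block system:
  [ Q   A^T ] [ x     ]   [-c ]
  [ A    0  ] [ lambda ] = [ b ]

Solving the linear system:
  x*      = (-2, -0.8182)
  lambda* = (-8.0909)
  f(x*)   = 6.3182

x* = (-2, -0.8182), lambda* = (-8.0909)


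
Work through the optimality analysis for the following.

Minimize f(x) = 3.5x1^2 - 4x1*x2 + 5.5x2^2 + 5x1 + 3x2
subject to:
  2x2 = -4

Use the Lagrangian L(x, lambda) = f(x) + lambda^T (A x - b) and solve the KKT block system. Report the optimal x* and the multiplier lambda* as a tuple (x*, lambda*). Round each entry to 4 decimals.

Form the Lagrangian:
  L(x, lambda) = (1/2) x^T Q x + c^T x + lambda^T (A x - b)
Stationarity (grad_x L = 0): Q x + c + A^T lambda = 0.
Primal feasibility: A x = b.

This gives the KKT block system:
  [ Q   A^T ] [ x     ]   [-c ]
  [ A    0  ] [ lambda ] = [ b ]

Solving the linear system:
  x*      = (-1.8571, -2)
  lambda* = (5.7857)
  f(x*)   = 3.9286

x* = (-1.8571, -2), lambda* = (5.7857)
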